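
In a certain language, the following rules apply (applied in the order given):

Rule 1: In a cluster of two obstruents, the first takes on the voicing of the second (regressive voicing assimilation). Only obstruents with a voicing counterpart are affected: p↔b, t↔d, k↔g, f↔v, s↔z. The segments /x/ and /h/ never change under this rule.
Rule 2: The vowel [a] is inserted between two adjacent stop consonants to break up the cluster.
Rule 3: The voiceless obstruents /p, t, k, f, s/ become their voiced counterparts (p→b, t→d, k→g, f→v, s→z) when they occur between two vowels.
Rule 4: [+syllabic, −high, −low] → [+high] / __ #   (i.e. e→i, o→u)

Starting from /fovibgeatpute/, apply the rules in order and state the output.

fovibageadabudi

Rule 1 (regressive voicing assimilation): no segment meets the environment; /fovibgeatpute/ is unchanged.
Rule 2 (stop-cluster a-epenthesis): /b/ and /g/ form a stop–stop cluster, so [a] is inserted between them. /t/ and /p/ form a stop–stop cluster, so [a] is inserted between them. /fovibgeatpute/ → fovibageatapute.
Rule 3 (intervocalic voicing): /t/ is a voiceless obstruent between vowels /a/ and /a/, so it voices to [d]. /p/ is a voiceless obstruent between vowels /a/ and /u/, so it voices to [b]. /t/ is a voiceless obstruent between vowels /u/ and /e/, so it voices to [d]. /fovibageatapute/ → fovibageadabude.
Rule 4 (final vowel raising): /e/ is a mid vowel in word-final position, so it raises to [i]. /fovibageadabude/ → fovibageadabudi.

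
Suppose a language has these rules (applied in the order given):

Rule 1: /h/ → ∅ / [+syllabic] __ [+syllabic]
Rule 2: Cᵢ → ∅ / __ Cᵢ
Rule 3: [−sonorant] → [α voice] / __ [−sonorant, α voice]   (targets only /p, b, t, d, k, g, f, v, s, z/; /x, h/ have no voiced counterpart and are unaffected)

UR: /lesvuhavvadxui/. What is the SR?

Rule 1 (intervocalic h-deletion): /h/ occurs between vowels /u/ and /a/, so it deletes. /lesvuhavvadxui/ → lesvuavvadxui.
Rule 2 (degemination): /vv/ is a geminate; the first /v/ deletes. /lesvuavvadxui/ → lesvuavadxui.
Rule 3 (regressive voicing assimilation): /s/ precedes the voiced obstruent /v/, so it voices to [z] by assimilation. /d/ precedes the voiceless obstruent /x/, so it devoices to [t] by assimilation. /lesvuavadxui/ → lezvuavatxui.

lezvuavatxui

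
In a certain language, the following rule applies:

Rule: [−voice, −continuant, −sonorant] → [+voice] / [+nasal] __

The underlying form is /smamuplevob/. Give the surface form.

smamuplevob

No segment of /smamuplevob/ meets the structural description of the rule, so the form surfaces unchanged.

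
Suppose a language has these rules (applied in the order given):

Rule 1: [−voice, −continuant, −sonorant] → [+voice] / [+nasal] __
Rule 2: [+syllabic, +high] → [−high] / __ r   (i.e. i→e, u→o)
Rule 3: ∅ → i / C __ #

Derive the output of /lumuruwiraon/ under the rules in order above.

lumoruweraoni

Rule 1 (post-nasal voicing): no segment meets the environment; /lumuruwiraon/ is unchanged.
Rule 2 (pre-rhotic lowering): /u/ is a high vowel immediately before /r/, so it lowers to [o]. /i/ is a high vowel immediately before /r/, so it lowers to [e]. /lumuruwiraon/ → lumoruweraon.
Rule 3 (final i-epenthesis): the form ends in the consonant /n/, so [i] is inserted word-finally. /lumoruweraon/ → lumoruweraoni.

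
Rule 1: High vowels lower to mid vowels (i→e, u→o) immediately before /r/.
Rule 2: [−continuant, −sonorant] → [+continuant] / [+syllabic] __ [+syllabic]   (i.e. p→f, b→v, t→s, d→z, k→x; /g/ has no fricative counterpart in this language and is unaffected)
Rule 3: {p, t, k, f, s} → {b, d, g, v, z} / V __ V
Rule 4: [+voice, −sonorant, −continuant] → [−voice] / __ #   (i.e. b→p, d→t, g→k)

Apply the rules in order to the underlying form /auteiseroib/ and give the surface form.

auzeizeroip

Rule 1 (pre-rhotic lowering): no segment meets the environment; /auteiseroib/ is unchanged.
Rule 2 (intervocalic spirantization): /t/ is a stop between vowels /u/ and /e/, so it spirantizes to the fricative [s]. /auteiseroib/ → auseiseroib.
Rule 3 (intervocalic voicing): /s/ is a voiceless obstruent between vowels /u/ and /e/, so it voices to [z]. /s/ is a voiceless obstruent between vowels /i/ and /e/, so it voices to [z]. /auseiseroib/ → auzeizeroib.
Rule 4 (final devoicing): /b/ is a voiced stop in word-final position, so it devoices to [p]. /auzeizeroib/ → auzeizeroip.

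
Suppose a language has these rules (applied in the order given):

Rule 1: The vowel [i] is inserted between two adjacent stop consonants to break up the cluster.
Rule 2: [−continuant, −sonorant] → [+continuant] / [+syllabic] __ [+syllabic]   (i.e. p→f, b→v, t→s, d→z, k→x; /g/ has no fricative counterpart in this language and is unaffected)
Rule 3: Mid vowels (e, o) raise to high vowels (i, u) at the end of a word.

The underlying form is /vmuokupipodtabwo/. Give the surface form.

vmuoxufifozisabwu

Rule 1 (stop-cluster i-epenthesis): /d/ and /t/ form a stop–stop cluster, so [i] is inserted between them. /vmuokupipodtabwo/ → vmuokupipoditabwo.
Rule 2 (intervocalic spirantization): /k/ is a stop between vowels /o/ and /u/, so it spirantizes to the fricative [x]. /p/ is a stop between vowels /u/ and /i/, so it spirantizes to the fricative [f]. /p/ is a stop between vowels /i/ and /o/, so it spirantizes to the fricative [f]. /d/ is a stop between vowels /o/ and /i/, so it spirantizes to the fricative [z]. /t/ is a stop between vowels /i/ and /a/, so it spirantizes to the fricative [s]. /vmuokupipoditabwo/ → vmuoxufifozisabwo.
Rule 3 (final vowel raising): /o/ is a mid vowel in word-final position, so it raises to [u]. /vmuoxufifozisabwo/ → vmuoxufifozisabwu.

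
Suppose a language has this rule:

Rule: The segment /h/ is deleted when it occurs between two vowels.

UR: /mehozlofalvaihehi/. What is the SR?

meozlofalvaiei

/h/ occurs between vowels /e/ and /o/, so it deletes.
/h/ occurs between vowels /i/ and /e/, so it deletes.
/h/ occurs between vowels /e/ and /i/, so it deletes.
Surface form: [meozlofalvaiei].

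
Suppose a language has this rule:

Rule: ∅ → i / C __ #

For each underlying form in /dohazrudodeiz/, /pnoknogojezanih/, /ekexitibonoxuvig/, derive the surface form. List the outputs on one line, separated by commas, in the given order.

/dohazrudodeiz/: the form ends in the consonant /z/, so [i] is inserted word-finally. → [dohazrudodeizi].
/pnoknogojezanih/: the form ends in the consonant /h/, so [i] is inserted word-finally. → [pnoknogojezanihi].
/ekexitibonoxuvig/: the form ends in the consonant /g/, so [i] is inserted word-finally. → [ekexitibonoxuvigi].

dohazrudodeizi, pnoknogojezanihi, ekexitibonoxuvigi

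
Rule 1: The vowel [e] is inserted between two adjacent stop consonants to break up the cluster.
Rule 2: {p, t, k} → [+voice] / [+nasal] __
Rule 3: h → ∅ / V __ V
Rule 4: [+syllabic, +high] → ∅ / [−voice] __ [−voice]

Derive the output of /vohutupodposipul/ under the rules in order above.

Rule 1 (stop-cluster e-epenthesis): /d/ and /p/ form a stop–stop cluster, so [e] is inserted between them. /vohutupodposipul/ → vohutupodeposipul.
Rule 2 (post-nasal voicing): no segment meets the environment; /vohutupodeposipul/ is unchanged.
Rule 3 (intervocalic h-deletion): /h/ occurs between vowels /o/ and /u/, so it deletes. /vohutupodeposipul/ → voutupodeposipul.
Rule 4 (high vowel syncope): /u/ is a high vowel flanked by voiceless consonants /t/ and /p/, so it deletes. /i/ is a high vowel flanked by voiceless consonants /s/ and /p/, so it deletes. /voutupodeposipul/ → voutpodepospul.

voutpodepospul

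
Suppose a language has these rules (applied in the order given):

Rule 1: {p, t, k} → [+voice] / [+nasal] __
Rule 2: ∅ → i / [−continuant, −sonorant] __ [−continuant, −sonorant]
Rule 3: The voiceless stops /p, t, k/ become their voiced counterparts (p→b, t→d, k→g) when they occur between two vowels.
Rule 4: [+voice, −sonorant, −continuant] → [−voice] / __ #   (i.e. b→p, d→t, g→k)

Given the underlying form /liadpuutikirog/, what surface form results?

liadibuudigirok

Rule 1 (post-nasal voicing): no segment meets the environment; /liadpuutikirog/ is unchanged.
Rule 2 (stop-cluster i-epenthesis): /d/ and /p/ form a stop–stop cluster, so [i] is inserted between them. /liadpuutikirog/ → liadipuutikirog.
Rule 3 (intervocalic voicing): /p/ is a voiceless stop between vowels /i/ and /u/, so it voices to [b]. /t/ is a voiceless stop between vowels /u/ and /i/, so it voices to [d]. /k/ is a voiceless stop between vowels /i/ and /i/, so it voices to [g]. /liadipuutikirog/ → liadibuudigirog.
Rule 4 (final devoicing): /g/ is a voiced stop in word-final position, so it devoices to [k]. /liadibuudigirog/ → liadibuudigirok.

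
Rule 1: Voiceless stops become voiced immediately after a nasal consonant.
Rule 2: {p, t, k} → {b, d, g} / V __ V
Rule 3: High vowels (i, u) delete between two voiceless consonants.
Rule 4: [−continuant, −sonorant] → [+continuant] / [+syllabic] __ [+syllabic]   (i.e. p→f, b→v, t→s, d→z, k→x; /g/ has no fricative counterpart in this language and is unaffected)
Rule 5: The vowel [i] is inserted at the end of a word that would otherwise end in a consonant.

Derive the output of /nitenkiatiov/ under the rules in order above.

nizengiaziovi

Rule 1 (post-nasal voicing): /k/ is a voiceless stop immediately after the nasal /n/, so it voices to [g]. /nitenkiatiov/ → nitengiatiov.
Rule 2 (intervocalic voicing): /t/ is a voiceless stop between vowels /i/ and /e/, so it voices to [d]. /t/ is a voiceless stop between vowels /a/ and /i/, so it voices to [d]. /nitengiatiov/ → nidengiadiov.
Rule 3 (high vowel syncope): no segment meets the environment; /nidengiadiov/ is unchanged.
Rule 4 (intervocalic spirantization): /d/ is a stop between vowels /i/ and /e/, so it spirantizes to the fricative [z]. /d/ is a stop between vowels /a/ and /i/, so it spirantizes to the fricative [z]. /nidengiadiov/ → nizengiaziov.
Rule 5 (final i-epenthesis): the form ends in the consonant /v/, so [i] is inserted word-finally. /nizengiaziov/ → nizengiaziovi.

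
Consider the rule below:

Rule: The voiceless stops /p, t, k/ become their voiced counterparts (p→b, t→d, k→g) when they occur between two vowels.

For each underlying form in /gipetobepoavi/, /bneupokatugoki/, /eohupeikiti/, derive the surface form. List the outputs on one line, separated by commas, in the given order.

/gipetobepoavi/: /p/ is a voiceless stop between vowels /i/ and /e/, so it voices to [b]. /t/ is a voiceless stop between vowels /e/ and /o/, so it voices to [d]. /p/ is a voiceless stop between vowels /e/ and /o/, so it voices to [b]. → [gibedobeboavi].
/bneupokatugoki/: /p/ is a voiceless stop between vowels /u/ and /o/, so it voices to [b]. /k/ is a voiceless stop between vowels /o/ and /a/, so it voices to [g]. /t/ is a voiceless stop between vowels /a/ and /u/, so it voices to [d]. /k/ is a voiceless stop between vowels /o/ and /i/, so it voices to [g]. → [bneubogadugogi].
/eohupeikiti/: /p/ is a voiceless stop between vowels /u/ and /e/, so it voices to [b]. /k/ is a voiceless stop between vowels /i/ and /i/, so it voices to [g]. /t/ is a voiceless stop between vowels /i/ and /i/, so it voices to [d]. → [eohubeigidi].

gibedobeboavi, bneubogadugogi, eohubeigidi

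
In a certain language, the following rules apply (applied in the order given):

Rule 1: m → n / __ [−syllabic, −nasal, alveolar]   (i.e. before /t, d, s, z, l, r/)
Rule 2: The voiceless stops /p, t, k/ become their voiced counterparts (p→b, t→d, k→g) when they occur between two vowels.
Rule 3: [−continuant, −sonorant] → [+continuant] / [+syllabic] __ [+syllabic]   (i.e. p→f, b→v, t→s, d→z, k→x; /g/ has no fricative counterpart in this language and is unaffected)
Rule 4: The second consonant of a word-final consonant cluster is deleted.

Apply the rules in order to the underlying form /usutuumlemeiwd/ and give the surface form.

usuzuunlemeiw

Rule 1 (nasal place assimilation): /m/ precedes the alveolar consonant /l/, so it assimilates in place to [n]. /usutuumlemeiwd/ → usutuunlemeiwd.
Rule 2 (intervocalic voicing): /t/ is a voiceless stop between vowels /u/ and /u/, so it voices to [d]. /usutuunlemeiwd/ → usuduunlemeiwd.
Rule 3 (intervocalic spirantization): /d/ is a stop between vowels /u/ and /u/, so it spirantizes to the fricative [z]. /usuduunlemeiwd/ → usuzuunlemeiwd.
Rule 4 (final cluster simplification): /d/ is the second consonant of a word-final cluster /wd/, so it deletes. /usuzuunlemeiwd/ → usuzuunlemeiw.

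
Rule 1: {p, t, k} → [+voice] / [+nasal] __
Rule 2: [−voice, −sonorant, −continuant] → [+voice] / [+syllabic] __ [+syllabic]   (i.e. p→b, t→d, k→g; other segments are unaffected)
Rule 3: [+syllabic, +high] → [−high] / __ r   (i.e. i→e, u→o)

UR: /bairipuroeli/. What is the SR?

baeriboroeli

Rule 1 (post-nasal voicing): no segment meets the environment; /bairipuroeli/ is unchanged.
Rule 2 (intervocalic voicing): /p/ is a voiceless stop between vowels /i/ and /u/, so it voices to [b]. /bairipuroeli/ → bairiburoeli.
Rule 3 (pre-rhotic lowering): /i/ is a high vowel immediately before /r/, so it lowers to [e]. /u/ is a high vowel immediately before /r/, so it lowers to [o]. /bairiburoeli/ → baeriboroeli.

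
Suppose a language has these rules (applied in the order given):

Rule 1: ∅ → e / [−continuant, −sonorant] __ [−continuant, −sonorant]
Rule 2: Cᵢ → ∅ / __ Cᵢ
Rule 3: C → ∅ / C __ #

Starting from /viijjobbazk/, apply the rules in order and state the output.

Rule 1 (stop-cluster e-epenthesis): /b/ and /b/ form a stop–stop cluster, so [e] is inserted between them. /viijjobbazk/ → viijjobebazk.
Rule 2 (degemination): /jj/ is a geminate; the first /j/ deletes. /viijjobebazk/ → viijobebazk.
Rule 3 (final cluster simplification): /k/ is the second consonant of a word-final cluster /zk/, so it deletes. /viijobebazk/ → viijobebaz.

viijobebaz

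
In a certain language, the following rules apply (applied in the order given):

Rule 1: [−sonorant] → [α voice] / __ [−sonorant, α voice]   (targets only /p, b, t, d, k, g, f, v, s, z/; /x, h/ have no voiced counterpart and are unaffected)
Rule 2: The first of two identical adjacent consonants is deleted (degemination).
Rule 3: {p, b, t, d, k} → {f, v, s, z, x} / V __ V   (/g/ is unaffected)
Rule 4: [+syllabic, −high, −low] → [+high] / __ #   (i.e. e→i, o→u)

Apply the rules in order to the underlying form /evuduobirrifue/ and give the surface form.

evuzuovirifui

Rule 1 (regressive voicing assimilation): no segment meets the environment; /evuduobirrifue/ is unchanged.
Rule 2 (degemination): /rr/ is a geminate; the first /r/ deletes. /evuduobirrifue/ → evuduobirifue.
Rule 3 (intervocalic spirantization): /d/ is a stop between vowels /u/ and /u/, so it spirantizes to the fricative [z]. /b/ is a stop between vowels /o/ and /i/, so it spirantizes to the fricative [v]. /evuduobirifue/ → evuzuovirifue.
Rule 4 (final vowel raising): /e/ is a mid vowel in word-final position, so it raises to [i]. /evuzuovirifue/ → evuzuovirifui.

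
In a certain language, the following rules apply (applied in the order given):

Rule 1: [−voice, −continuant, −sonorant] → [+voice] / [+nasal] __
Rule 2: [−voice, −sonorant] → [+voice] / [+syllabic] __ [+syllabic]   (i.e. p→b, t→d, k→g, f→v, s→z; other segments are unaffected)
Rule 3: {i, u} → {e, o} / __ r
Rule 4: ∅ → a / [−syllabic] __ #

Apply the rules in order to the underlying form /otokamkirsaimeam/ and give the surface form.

odogamgersaimeama

Rule 1 (post-nasal voicing): /k/ is a voiceless stop immediately after the nasal /m/, so it voices to [g]. /otokamkirsaimeam/ → otokamgirsaimeam.
Rule 2 (intervocalic voicing): /t/ is a voiceless obstruent between vowels /o/ and /o/, so it voices to [d]. /k/ is a voiceless obstruent between vowels /o/ and /a/, so it voices to [g]. /otokamgirsaimeam/ → odogamgirsaimeam.
Rule 3 (pre-rhotic lowering): /i/ is a high vowel immediately before /r/, so it lowers to [e]. /odogamgirsaimeam/ → odogamgersaimeam.
Rule 4 (final a-epenthesis): the form ends in the consonant /m/, so [a] is inserted word-finally. /odogamgersaimeam/ → odogamgersaimeama.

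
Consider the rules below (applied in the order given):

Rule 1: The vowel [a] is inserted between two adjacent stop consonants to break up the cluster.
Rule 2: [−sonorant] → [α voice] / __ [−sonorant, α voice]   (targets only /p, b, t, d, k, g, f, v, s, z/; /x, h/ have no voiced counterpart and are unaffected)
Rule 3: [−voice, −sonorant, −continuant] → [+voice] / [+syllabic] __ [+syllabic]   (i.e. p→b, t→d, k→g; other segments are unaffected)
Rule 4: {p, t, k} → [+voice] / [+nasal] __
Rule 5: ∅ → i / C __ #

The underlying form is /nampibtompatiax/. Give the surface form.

nambibadombadiaxi

Rule 1 (stop-cluster a-epenthesis): /b/ and /t/ form a stop–stop cluster, so [a] is inserted between them. /nampibtompatiax/ → nampibatompatiax.
Rule 2 (regressive voicing assimilation): no segment meets the environment; /nampibatompatiax/ is unchanged.
Rule 3 (intervocalic voicing): /t/ is a voiceless stop between vowels /a/ and /o/, so it voices to [d]. /t/ is a voiceless stop between vowels /a/ and /i/, so it voices to [d]. /nampibatompatiax/ → nampibadompadiax.
Rule 4 (post-nasal voicing): /p/ is a voiceless stop immediately after the nasal /m/, so it voices to [b]. /p/ is a voiceless stop immediately after the nasal /m/, so it voices to [b]. /nampibadompadiax/ → nambibadombadiax.
Rule 5 (final i-epenthesis): the form ends in the consonant /x/, so [i] is inserted word-finally. /nambibadombadiax/ → nambibadombadiaxi.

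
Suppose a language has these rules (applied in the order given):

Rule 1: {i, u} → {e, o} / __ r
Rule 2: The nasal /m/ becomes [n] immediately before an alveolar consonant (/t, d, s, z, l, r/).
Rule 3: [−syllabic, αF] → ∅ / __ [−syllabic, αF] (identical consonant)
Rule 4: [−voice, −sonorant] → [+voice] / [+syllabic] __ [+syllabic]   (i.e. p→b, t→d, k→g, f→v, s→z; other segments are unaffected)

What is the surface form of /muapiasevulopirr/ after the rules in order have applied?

Rule 1 (pre-rhotic lowering): /i/ is a high vowel immediately before /r/, so it lowers to [e]. /muapiasevulopirr/ → muapiasevuloperr.
Rule 2 (nasal place assimilation): no segment meets the environment; /muapiasevuloperr/ is unchanged.
Rule 3 (degemination): /rr/ is a geminate; the first /r/ deletes. /muapiasevuloperr/ → muapiasevuloper.
Rule 4 (intervocalic voicing): /p/ is a voiceless obstruent between vowels /a/ and /i/, so it voices to [b]. /s/ is a voiceless obstruent between vowels /a/ and /e/, so it voices to [z]. /p/ is a voiceless obstruent between vowels /o/ and /e/, so it voices to [b]. /muapiasevuloper/ → muabiazevulober.

muabiazevulober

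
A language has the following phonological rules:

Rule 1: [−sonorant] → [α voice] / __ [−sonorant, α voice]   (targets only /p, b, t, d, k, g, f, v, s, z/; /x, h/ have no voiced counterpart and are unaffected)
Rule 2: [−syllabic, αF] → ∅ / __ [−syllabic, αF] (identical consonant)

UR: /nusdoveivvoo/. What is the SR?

nuzdoveivoo

Rule 1 (regressive voicing assimilation): /s/ precedes the voiced obstruent /d/, so it voices to [z] by assimilation. /nusdoveivvoo/ → nuzdoveivvoo.
Rule 2 (degemination): /vv/ is a geminate; the first /v/ deletes. /nuzdoveivvoo/ → nuzdoveivoo.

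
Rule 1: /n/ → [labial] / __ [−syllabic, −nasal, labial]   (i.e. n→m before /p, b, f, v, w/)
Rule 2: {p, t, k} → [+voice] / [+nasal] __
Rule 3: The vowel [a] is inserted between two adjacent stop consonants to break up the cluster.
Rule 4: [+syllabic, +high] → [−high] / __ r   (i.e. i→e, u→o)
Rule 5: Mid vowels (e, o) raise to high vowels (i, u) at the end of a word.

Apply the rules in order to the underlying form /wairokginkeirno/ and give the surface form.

waerokagingeernu

Rule 1 (nasal place assimilation): no segment meets the environment; /wairokginkeirno/ is unchanged.
Rule 2 (post-nasal voicing): /k/ is a voiceless stop immediately after the nasal /n/, so it voices to [g]. /wairokginkeirno/ → wairokgingeirno.
Rule 3 (stop-cluster a-epenthesis): /k/ and /g/ form a stop–stop cluster, so [a] is inserted between them. /wairokgingeirno/ → wairokagingeirno.
Rule 4 (pre-rhotic lowering): /i/ is a high vowel immediately before /r/, so it lowers to [e]. /i/ is a high vowel immediately before /r/, so it lowers to [e]. /wairokagingeirno/ → waerokagingeerno.
Rule 5 (final vowel raising): /o/ is a mid vowel in word-final position, so it raises to [u]. /waerokagingeerno/ → waerokagingeernu.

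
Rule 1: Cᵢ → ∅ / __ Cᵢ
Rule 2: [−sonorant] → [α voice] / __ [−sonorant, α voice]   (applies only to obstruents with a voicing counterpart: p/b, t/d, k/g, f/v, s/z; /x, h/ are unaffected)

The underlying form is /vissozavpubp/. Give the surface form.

Rule 1 (degemination): /ss/ is a geminate; the first /s/ deletes. /vissozavpubp/ → visozavpubp.
Rule 2 (regressive voicing assimilation): /v/ precedes the voiceless obstruent /p/, so it devoices to [f] by assimilation. /b/ precedes the voiceless obstruent /p/, so it devoices to [p] by assimilation. /visozavpubp/ → visozafpupp.

visozafpupp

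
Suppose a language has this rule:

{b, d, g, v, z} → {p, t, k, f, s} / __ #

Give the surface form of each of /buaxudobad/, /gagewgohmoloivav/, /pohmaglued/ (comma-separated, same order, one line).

/buaxudobad/: /d/ is a voiced obstruent in word-final position, so it devoices to [t]. → [buaxudobat].
/gagewgohmoloivav/: /v/ is a voiced obstruent in word-final position, so it devoices to [f]. → [gagewgohmoloivaf].
/pohmaglued/: /d/ is a voiced obstruent in word-final position, so it devoices to [t]. → [pohmagluet].

buaxudobat, gagewgohmoloivaf, pohmagluet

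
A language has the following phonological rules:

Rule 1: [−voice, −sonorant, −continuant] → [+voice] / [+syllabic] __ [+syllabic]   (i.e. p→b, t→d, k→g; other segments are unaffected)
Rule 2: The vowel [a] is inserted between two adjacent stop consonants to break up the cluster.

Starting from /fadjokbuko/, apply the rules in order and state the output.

Rule 1 (intervocalic voicing): /k/ is a voiceless stop between vowels /u/ and /o/, so it voices to [g]. /fadjokbuko/ → fadjokbugo.
Rule 2 (stop-cluster a-epenthesis): /k/ and /b/ form a stop–stop cluster, so [a] is inserted between them. /fadjokbugo/ → fadjokabugo.

fadjokabugo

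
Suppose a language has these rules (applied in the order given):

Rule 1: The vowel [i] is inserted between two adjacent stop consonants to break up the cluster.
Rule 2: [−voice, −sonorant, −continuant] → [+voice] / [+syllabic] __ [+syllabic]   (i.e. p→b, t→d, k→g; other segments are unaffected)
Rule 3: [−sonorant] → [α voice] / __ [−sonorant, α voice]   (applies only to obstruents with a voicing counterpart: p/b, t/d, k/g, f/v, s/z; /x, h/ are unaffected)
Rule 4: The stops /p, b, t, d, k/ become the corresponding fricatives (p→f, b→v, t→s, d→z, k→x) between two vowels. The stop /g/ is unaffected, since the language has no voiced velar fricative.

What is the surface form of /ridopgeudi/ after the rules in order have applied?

rizovigeuzi

Rule 1 (stop-cluster i-epenthesis): /p/ and /g/ form a stop–stop cluster, so [i] is inserted between them. /ridopgeudi/ → ridopigeudi.
Rule 2 (intervocalic voicing): /p/ is a voiceless stop between vowels /o/ and /i/, so it voices to [b]. /ridopigeudi/ → ridobigeudi.
Rule 3 (regressive voicing assimilation): no segment meets the environment; /ridobigeudi/ is unchanged.
Rule 4 (intervocalic spirantization): /d/ is a stop between vowels /i/ and /o/, so it spirantizes to the fricative [z]. /b/ is a stop between vowels /o/ and /i/, so it spirantizes to the fricative [v]. /d/ is a stop between vowels /u/ and /i/, so it spirantizes to the fricative [z]. /ridobigeudi/ → rizovigeuzi.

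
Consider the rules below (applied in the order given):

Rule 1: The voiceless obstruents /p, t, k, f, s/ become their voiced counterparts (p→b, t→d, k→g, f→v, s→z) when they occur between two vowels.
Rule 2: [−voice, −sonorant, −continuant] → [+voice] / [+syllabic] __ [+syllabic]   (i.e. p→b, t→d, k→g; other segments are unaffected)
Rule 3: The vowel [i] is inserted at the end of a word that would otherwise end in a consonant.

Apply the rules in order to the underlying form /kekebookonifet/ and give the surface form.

kegeboogoniveti

Rule 1 (intervocalic voicing): /k/ is a voiceless obstruent between vowels /e/ and /e/, so it voices to [g]. /k/ is a voiceless obstruent between vowels /o/ and /o/, so it voices to [g]. /f/ is a voiceless obstruent between vowels /i/ and /e/, so it voices to [v]. /kekebookonifet/ → kegeboogonivet.
Rule 2 (intervocalic voicing): no segment meets the environment; /kegeboogonivet/ is unchanged.
Rule 3 (final i-epenthesis): the form ends in the consonant /t/, so [i] is inserted word-finally. /kegeboogonivet/ → kegeboogoniveti.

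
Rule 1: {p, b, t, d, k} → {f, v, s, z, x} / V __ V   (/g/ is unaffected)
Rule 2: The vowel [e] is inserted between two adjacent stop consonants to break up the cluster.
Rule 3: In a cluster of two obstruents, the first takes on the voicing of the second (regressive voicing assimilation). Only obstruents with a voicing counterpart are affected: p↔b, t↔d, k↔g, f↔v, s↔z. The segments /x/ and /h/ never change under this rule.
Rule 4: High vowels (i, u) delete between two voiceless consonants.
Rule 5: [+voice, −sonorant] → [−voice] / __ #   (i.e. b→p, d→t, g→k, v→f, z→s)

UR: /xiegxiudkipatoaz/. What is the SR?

xiekxiudekfasoas

Rule 1 (intervocalic spirantization): /p/ is a stop between vowels /i/ and /a/, so it spirantizes to the fricative [f]. /t/ is a stop between vowels /a/ and /o/, so it spirantizes to the fricative [s]. /xiegxiudkipatoaz/ → xiegxiudkifasoaz.
Rule 2 (stop-cluster e-epenthesis): /d/ and /k/ form a stop–stop cluster, so [e] is inserted between them. /xiegxiudkifasoaz/ → xiegxiudekifasoaz.
Rule 3 (regressive voicing assimilation): /g/ precedes the voiceless obstruent /x/, so it devoices to [k] by assimilation. /xiegxiudekifasoaz/ → xiekxiudekifasoaz.
Rule 4 (high vowel syncope): /i/ is a high vowel flanked by voiceless consonants /k/ and /f/, so it deletes. /xiekxiudekifasoaz/ → xiekxiudekfasoaz.
Rule 5 (final devoicing): /z/ is a voiced obstruent in word-final position, so it devoices to [s]. /xiekxiudekfasoaz/ → xiekxiudekfasoas.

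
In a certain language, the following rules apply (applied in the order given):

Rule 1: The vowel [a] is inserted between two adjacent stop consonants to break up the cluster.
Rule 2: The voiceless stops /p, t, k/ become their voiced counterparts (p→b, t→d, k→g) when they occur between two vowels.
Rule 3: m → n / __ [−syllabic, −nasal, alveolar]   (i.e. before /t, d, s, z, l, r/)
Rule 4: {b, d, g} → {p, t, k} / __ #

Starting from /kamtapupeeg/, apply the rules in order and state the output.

Rule 1 (stop-cluster a-epenthesis): no segment meets the environment; /kamtapupeeg/ is unchanged.
Rule 2 (intervocalic voicing): /p/ is a voiceless stop between vowels /a/ and /u/, so it voices to [b]. /p/ is a voiceless stop between vowels /u/ and /e/, so it voices to [b]. /kamtapupeeg/ → kamtabubeeg.
Rule 3 (nasal place assimilation): /m/ precedes the alveolar consonant /t/, so it assimilates in place to [n]. /kamtabubeeg/ → kantabubeeg.
Rule 4 (final devoicing): /g/ is a voiced stop in word-final position, so it devoices to [k]. /kantabubeeg/ → kantabubeek.

kantabubeek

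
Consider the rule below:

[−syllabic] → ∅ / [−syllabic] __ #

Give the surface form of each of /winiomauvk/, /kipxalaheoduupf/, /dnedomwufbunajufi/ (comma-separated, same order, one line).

/winiomauvk/: /k/ is the second consonant of a word-final cluster /vk/, so it deletes. → [winiomauv].
/kipxalaheoduupf/: /f/ is the second consonant of a word-final cluster /pf/, so it deletes. → [kipxalaheoduup].
/dnedomwufbunajufi/: the rule's environment is not met; surfaces unchanged as [dnedomwufbunajufi].

winiomauv, kipxalaheoduup, dnedomwufbunajufi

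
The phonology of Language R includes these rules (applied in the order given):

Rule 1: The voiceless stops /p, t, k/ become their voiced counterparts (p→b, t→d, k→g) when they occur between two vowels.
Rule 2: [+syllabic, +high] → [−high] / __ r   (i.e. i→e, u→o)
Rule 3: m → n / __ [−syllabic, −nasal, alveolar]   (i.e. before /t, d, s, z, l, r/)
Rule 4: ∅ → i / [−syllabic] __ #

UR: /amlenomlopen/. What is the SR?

anlenonlobeni

Rule 1 (intervocalic voicing): /p/ is a voiceless stop between vowels /o/ and /e/, so it voices to [b]. /amlenomlopen/ → amlenomloben.
Rule 2 (pre-rhotic lowering): no segment meets the environment; /amlenomloben/ is unchanged.
Rule 3 (nasal place assimilation): /m/ precedes the alveolar consonant /l/, so it assimilates in place to [n]. /m/ precedes the alveolar consonant /l/, so it assimilates in place to [n]. /amlenomloben/ → anlenonloben.
Rule 4 (final i-epenthesis): the form ends in the consonant /n/, so [i] is inserted word-finally. /anlenonloben/ → anlenonlobeni.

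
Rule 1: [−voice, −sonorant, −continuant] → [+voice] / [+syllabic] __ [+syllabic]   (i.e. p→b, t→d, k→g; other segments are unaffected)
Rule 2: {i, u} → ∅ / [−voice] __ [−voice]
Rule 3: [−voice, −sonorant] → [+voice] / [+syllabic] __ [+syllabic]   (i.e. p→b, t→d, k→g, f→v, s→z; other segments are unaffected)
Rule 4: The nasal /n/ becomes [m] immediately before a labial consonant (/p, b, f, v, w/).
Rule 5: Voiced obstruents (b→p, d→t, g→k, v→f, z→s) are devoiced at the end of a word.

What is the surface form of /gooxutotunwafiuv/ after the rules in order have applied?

Rule 1 (intervocalic voicing): /t/ is a voiceless stop between vowels /u/ and /o/, so it voices to [d]. /t/ is a voiceless stop between vowels /o/ and /u/, so it voices to [d]. /gooxutotunwafiuv/ → gooxudodunwafiuv.
Rule 2 (high vowel syncope): no segment meets the environment; /gooxudodunwafiuv/ is unchanged.
Rule 3 (intervocalic voicing): /f/ is a voiceless obstruent between vowels /a/ and /i/, so it voices to [v]. /gooxudodunwafiuv/ → gooxudodunwaviuv.
Rule 4 (nasal place assimilation): /n/ precedes the labial consonant /w/, so it assimilates in place to [m]. /gooxudodunwaviuv/ → gooxudodumwaviuv.
Rule 5 (final devoicing): /v/ is a voiced obstruent in word-final position, so it devoices to [f]. /gooxudodumwaviuv/ → gooxudodumwaviuf.

gooxudodumwaviuf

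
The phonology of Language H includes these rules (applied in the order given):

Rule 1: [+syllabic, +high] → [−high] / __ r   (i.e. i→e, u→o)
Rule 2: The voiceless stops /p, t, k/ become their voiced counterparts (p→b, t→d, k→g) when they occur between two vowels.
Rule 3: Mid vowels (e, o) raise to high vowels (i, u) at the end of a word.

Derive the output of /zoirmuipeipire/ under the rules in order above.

Rule 1 (pre-rhotic lowering): /i/ is a high vowel immediately before /r/, so it lowers to [e]. /i/ is a high vowel immediately before /r/, so it lowers to [e]. /zoirmuipeipire/ → zoermuipeipere.
Rule 2 (intervocalic voicing): /p/ is a voiceless stop between vowels /i/ and /e/, so it voices to [b]. /p/ is a voiceless stop between vowels /i/ and /e/, so it voices to [b]. /zoermuipeipere/ → zoermuibeibere.
Rule 3 (final vowel raising): /e/ is a mid vowel in word-final position, so it raises to [i]. /zoermuibeibere/ → zoermuibeiberi.

zoermuibeiberi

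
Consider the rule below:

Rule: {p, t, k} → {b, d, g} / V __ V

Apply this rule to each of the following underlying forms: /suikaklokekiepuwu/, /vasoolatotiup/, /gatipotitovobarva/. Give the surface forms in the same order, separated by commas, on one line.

/suikaklokekiepuwu/: /k/ is a voiceless stop between vowels /i/ and /a/, so it voices to [g]. /k/ is a voiceless stop between vowels /o/ and /e/, so it voices to [g]. /k/ is a voiceless stop between vowels /e/ and /i/, so it voices to [g]. /p/ is a voiceless stop between vowels /e/ and /u/, so it voices to [b]. → [suigaklogegiebuwu].
/vasoolatotiup/: /t/ is a voiceless stop between vowels /a/ and /o/, so it voices to [d]. /t/ is a voiceless stop between vowels /o/ and /i/, so it voices to [d]. → [vasooladodiup].
/gatipotitovobarva/: /t/ is a voiceless stop between vowels /a/ and /i/, so it voices to [d]. /p/ is a voiceless stop between vowels /i/ and /o/, so it voices to [b]. /t/ is a voiceless stop between vowels /o/ and /i/, so it voices to [d]. /t/ is a voiceless stop between vowels /i/ and /o/, so it voices to [d]. → [gadibodidovobarva].

suigaklogegiebuwu, vasooladodiup, gadibodidovobarva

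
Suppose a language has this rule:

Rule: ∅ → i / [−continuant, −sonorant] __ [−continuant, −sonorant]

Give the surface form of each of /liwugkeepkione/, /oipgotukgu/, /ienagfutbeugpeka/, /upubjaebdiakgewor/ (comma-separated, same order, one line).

/liwugkeepkione/: /g/ and /k/ form a stop–stop cluster, so [i] is inserted between them. /p/ and /k/ form a stop–stop cluster, so [i] is inserted between them. → [liwugikeepikione].
/oipgotukgu/: /p/ and /g/ form a stop–stop cluster, so [i] is inserted between them. /k/ and /g/ form a stop–stop cluster, so [i] is inserted between them. → [oipigotukigu].
/ienagfutbeugpeka/: /t/ and /b/ form a stop–stop cluster, so [i] is inserted between them. /g/ and /p/ form a stop–stop cluster, so [i] is inserted between them. → [ienagfutibeugipeka].
/upubjaebdiakgewor/: /b/ and /d/ form a stop–stop cluster, so [i] is inserted between them. /k/ and /g/ form a stop–stop cluster, so [i] is inserted between them. → [upubjaebidiakigewor].

liwugikeepikione, oipigotukigu, ienagfutibeugipeka, upubjaebidiakigewor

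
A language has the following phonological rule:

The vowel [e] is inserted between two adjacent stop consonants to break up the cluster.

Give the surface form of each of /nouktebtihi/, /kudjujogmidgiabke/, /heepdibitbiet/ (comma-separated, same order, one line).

/nouktebtihi/: /k/ and /t/ form a stop–stop cluster, so [e] is inserted between them. /b/ and /t/ form a stop–stop cluster, so [e] is inserted between them. → [nouketebetihi].
/kudjujogmidgiabke/: /d/ and /g/ form a stop–stop cluster, so [e] is inserted between them. /b/ and /k/ form a stop–stop cluster, so [e] is inserted between them. → [kudjujogmidegiabeke].
/heepdibitbiet/: /p/ and /d/ form a stop–stop cluster, so [e] is inserted between them. /t/ and /b/ form a stop–stop cluster, so [e] is inserted between them. → [heepedibitebiet].

nouketebetihi, kudjujogmidegiabeke, heepedibitebiet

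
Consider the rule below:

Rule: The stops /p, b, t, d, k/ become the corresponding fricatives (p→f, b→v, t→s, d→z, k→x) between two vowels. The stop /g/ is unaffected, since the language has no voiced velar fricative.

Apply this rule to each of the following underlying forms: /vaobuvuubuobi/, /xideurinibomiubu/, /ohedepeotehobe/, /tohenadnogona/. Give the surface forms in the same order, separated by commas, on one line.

vaovuvuuvuovi, xizeurinivomiuvu, ohezefeosehove, tohenadnogona

/vaobuvuubuobi/: /b/ is a stop between vowels /o/ and /u/, so it spirantizes to the fricative [v]. /b/ is a stop between vowels /u/ and /u/, so it spirantizes to the fricative [v]. /b/ is a stop between vowels /o/ and /i/, so it spirantizes to the fricative [v]. → [vaovuvuuvuovi].
/xideurinibomiubu/: /d/ is a stop between vowels /i/ and /e/, so it spirantizes to the fricative [z]. /b/ is a stop between vowels /i/ and /o/, so it spirantizes to the fricative [v]. /b/ is a stop between vowels /u/ and /u/, so it spirantizes to the fricative [v]. → [xizeurinivomiuvu].
/ohedepeotehobe/: /d/ is a stop between vowels /e/ and /e/, so it spirantizes to the fricative [z]. /p/ is a stop between vowels /e/ and /e/, so it spirantizes to the fricative [f]. /t/ is a stop between vowels /o/ and /e/, so it spirantizes to the fricative [s]. /b/ is a stop between vowels /o/ and /e/, so it spirantizes to the fricative [v]. → [ohezefeosehove].
/tohenadnogona/: the rule's environment is not met; surfaces unchanged as [tohenadnogona].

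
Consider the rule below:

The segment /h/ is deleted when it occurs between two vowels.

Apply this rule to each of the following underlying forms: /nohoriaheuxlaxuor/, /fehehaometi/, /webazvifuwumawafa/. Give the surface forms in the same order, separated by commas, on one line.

nooriaeuxlaxuor, feeaometi, webazvifuwumawafa

/nohoriaheuxlaxuor/: /h/ occurs between vowels /o/ and /o/, so it deletes. /h/ occurs between vowels /a/ and /e/, so it deletes. → [nooriaeuxlaxuor].
/fehehaometi/: /h/ occurs between vowels /e/ and /e/, so it deletes. /h/ occurs between vowels /e/ and /a/, so it deletes. → [feeaometi].
/webazvifuwumawafa/: the rule's environment is not met; surfaces unchanged as [webazvifuwumawafa].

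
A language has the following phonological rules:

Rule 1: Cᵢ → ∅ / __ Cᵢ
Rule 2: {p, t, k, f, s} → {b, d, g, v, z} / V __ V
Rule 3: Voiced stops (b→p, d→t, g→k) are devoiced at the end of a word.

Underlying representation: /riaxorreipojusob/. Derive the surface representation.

Rule 1 (degemination): /rr/ is a geminate; the first /r/ deletes. /riaxorreipojusob/ → riaxoreipojusob.
Rule 2 (intervocalic voicing): /p/ is a voiceless obstruent between vowels /i/ and /o/, so it voices to [b]. /s/ is a voiceless obstruent between vowels /u/ and /o/, so it voices to [z]. /riaxoreipojusob/ → riaxoreibojuzob.
Rule 3 (final devoicing): /b/ is a voiced stop in word-final position, so it devoices to [p]. /riaxoreibojuzob/ → riaxoreibojuzop.

riaxoreibojuzop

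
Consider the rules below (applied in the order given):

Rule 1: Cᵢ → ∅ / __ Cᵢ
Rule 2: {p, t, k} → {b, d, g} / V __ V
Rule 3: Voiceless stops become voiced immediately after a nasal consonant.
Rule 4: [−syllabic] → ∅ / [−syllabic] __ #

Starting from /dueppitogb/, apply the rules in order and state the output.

duebidog

Rule 1 (degemination): /pp/ is a geminate; the first /p/ deletes. /dueppitogb/ → duepitogb.
Rule 2 (intervocalic voicing): /p/ is a voiceless stop between vowels /e/ and /i/, so it voices to [b]. /t/ is a voiceless stop between vowels /i/ and /o/, so it voices to [d]. /duepitogb/ → duebidogb.
Rule 3 (post-nasal voicing): no segment meets the environment; /duebidogb/ is unchanged.
Rule 4 (final cluster simplification): /b/ is the second consonant of a word-final cluster /gb/, so it deletes. /duebidogb/ → duebidog.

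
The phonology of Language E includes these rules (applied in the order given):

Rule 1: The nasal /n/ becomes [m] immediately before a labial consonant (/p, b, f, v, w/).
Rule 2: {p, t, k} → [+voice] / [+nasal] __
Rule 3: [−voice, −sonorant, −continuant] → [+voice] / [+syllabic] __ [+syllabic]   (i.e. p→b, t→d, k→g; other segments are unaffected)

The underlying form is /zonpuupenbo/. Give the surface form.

Rule 1 (nasal place assimilation): /n/ precedes the labial consonant /p/, so it assimilates in place to [m]. /n/ precedes the labial consonant /b/, so it assimilates in place to [m]. /zonpuupenbo/ → zompuupembo.
Rule 2 (post-nasal voicing): /p/ is a voiceless stop immediately after the nasal /m/, so it voices to [b]. /zompuupembo/ → zombuupembo.
Rule 3 (intervocalic voicing): /p/ is a voiceless stop between vowels /u/ and /e/, so it voices to [b]. /zombuupembo/ → zombuubembo.

zombuubembo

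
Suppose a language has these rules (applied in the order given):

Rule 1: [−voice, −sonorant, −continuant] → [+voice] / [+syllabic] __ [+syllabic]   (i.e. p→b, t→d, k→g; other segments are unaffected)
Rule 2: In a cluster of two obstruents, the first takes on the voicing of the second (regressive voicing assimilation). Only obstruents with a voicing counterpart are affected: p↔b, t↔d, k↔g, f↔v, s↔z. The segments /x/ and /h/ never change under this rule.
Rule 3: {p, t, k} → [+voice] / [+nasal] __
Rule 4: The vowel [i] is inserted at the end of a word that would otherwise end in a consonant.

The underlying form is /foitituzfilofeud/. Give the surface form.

Rule 1 (intervocalic voicing): /t/ is a voiceless stop between vowels /i/ and /i/, so it voices to [d]. /t/ is a voiceless stop between vowels /i/ and /u/, so it voices to [d]. /foitituzfilofeud/ → foididuzfilofeud.
Rule 2 (regressive voicing assimilation): /z/ precedes the voiceless obstruent /f/, so it devoices to [s] by assimilation. /foididuzfilofeud/ → foididusfilofeud.
Rule 3 (post-nasal voicing): no segment meets the environment; /foididusfilofeud/ is unchanged.
Rule 4 (final i-epenthesis): the form ends in the consonant /d/, so [i] is inserted word-finally. /foididusfilofeud/ → foididusfilofeudi.

foididusfilofeudi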